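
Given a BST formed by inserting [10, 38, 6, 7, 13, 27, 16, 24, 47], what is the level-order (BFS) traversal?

Tree insertion order: [10, 38, 6, 7, 13, 27, 16, 24, 47]
Tree (level-order array): [10, 6, 38, None, 7, 13, 47, None, None, None, 27, None, None, 16, None, None, 24]
BFS from the root, enqueuing left then right child of each popped node:
  queue [10] -> pop 10, enqueue [6, 38], visited so far: [10]
  queue [6, 38] -> pop 6, enqueue [7], visited so far: [10, 6]
  queue [38, 7] -> pop 38, enqueue [13, 47], visited so far: [10, 6, 38]
  queue [7, 13, 47] -> pop 7, enqueue [none], visited so far: [10, 6, 38, 7]
  queue [13, 47] -> pop 13, enqueue [27], visited so far: [10, 6, 38, 7, 13]
  queue [47, 27] -> pop 47, enqueue [none], visited so far: [10, 6, 38, 7, 13, 47]
  queue [27] -> pop 27, enqueue [16], visited so far: [10, 6, 38, 7, 13, 47, 27]
  queue [16] -> pop 16, enqueue [24], visited so far: [10, 6, 38, 7, 13, 47, 27, 16]
  queue [24] -> pop 24, enqueue [none], visited so far: [10, 6, 38, 7, 13, 47, 27, 16, 24]
Result: [10, 6, 38, 7, 13, 47, 27, 16, 24]


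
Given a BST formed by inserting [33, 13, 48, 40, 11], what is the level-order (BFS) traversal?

Tree insertion order: [33, 13, 48, 40, 11]
Tree (level-order array): [33, 13, 48, 11, None, 40]
BFS from the root, enqueuing left then right child of each popped node:
  queue [33] -> pop 33, enqueue [13, 48], visited so far: [33]
  queue [13, 48] -> pop 13, enqueue [11], visited so far: [33, 13]
  queue [48, 11] -> pop 48, enqueue [40], visited so far: [33, 13, 48]
  queue [11, 40] -> pop 11, enqueue [none], visited so far: [33, 13, 48, 11]
  queue [40] -> pop 40, enqueue [none], visited so far: [33, 13, 48, 11, 40]
Result: [33, 13, 48, 11, 40]


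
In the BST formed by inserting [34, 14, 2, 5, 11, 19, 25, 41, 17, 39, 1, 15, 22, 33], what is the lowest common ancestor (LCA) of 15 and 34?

Tree insertion order: [34, 14, 2, 5, 11, 19, 25, 41, 17, 39, 1, 15, 22, 33]
Tree (level-order array): [34, 14, 41, 2, 19, 39, None, 1, 5, 17, 25, None, None, None, None, None, 11, 15, None, 22, 33]
In a BST, the LCA of p=15, q=34 is the first node v on the
root-to-leaf path with p <= v <= q (go left if both < v, right if both > v).
Walk from root:
  at 34: 15 <= 34 <= 34, this is the LCA
LCA = 34


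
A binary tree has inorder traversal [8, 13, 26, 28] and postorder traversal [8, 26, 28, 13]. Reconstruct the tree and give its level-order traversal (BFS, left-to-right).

Inorder:   [8, 13, 26, 28]
Postorder: [8, 26, 28, 13]
Algorithm: postorder visits root last, so walk postorder right-to-left;
each value is the root of the current inorder slice — split it at that
value, recurse on the right subtree first, then the left.
Recursive splits:
  root=13; inorder splits into left=[8], right=[26, 28]
  root=28; inorder splits into left=[26], right=[]
  root=26; inorder splits into left=[], right=[]
  root=8; inorder splits into left=[], right=[]
Reconstructed level-order: [13, 8, 28, 26]


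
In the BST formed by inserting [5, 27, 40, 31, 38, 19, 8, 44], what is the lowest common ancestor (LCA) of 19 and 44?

Tree insertion order: [5, 27, 40, 31, 38, 19, 8, 44]
Tree (level-order array): [5, None, 27, 19, 40, 8, None, 31, 44, None, None, None, 38]
In a BST, the LCA of p=19, q=44 is the first node v on the
root-to-leaf path with p <= v <= q (go left if both < v, right if both > v).
Walk from root:
  at 5: both 19 and 44 > 5, go right
  at 27: 19 <= 27 <= 44, this is the LCA
LCA = 27


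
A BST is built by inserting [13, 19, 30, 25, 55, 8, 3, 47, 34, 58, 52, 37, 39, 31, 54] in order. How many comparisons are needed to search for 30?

Search path for 30: 13 -> 19 -> 30
Found: True
Comparisons: 3


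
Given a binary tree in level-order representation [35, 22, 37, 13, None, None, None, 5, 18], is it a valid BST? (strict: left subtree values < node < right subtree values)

Level-order array: [35, 22, 37, 13, None, None, None, 5, 18]
Validate using subtree bounds (lo, hi): at each node, require lo < value < hi,
then recurse left with hi=value and right with lo=value.
Preorder trace (stopping at first violation):
  at node 35 with bounds (-inf, +inf): OK
  at node 22 with bounds (-inf, 35): OK
  at node 13 with bounds (-inf, 22): OK
  at node 5 with bounds (-inf, 13): OK
  at node 18 with bounds (13, 22): OK
  at node 37 with bounds (35, +inf): OK
No violation found at any node.
Result: Valid BST


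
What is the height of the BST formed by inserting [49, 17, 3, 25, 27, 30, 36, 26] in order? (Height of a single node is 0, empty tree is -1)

Insertion order: [49, 17, 3, 25, 27, 30, 36, 26]
Tree (level-order array): [49, 17, None, 3, 25, None, None, None, 27, 26, 30, None, None, None, 36]
Compute height bottom-up (empty subtree = -1):
  height(3) = 1 + max(-1, -1) = 0
  height(26) = 1 + max(-1, -1) = 0
  height(36) = 1 + max(-1, -1) = 0
  height(30) = 1 + max(-1, 0) = 1
  height(27) = 1 + max(0, 1) = 2
  height(25) = 1 + max(-1, 2) = 3
  height(17) = 1 + max(0, 3) = 4
  height(49) = 1 + max(4, -1) = 5
Height = 5


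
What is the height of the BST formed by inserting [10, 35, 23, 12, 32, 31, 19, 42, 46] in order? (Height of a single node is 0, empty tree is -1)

Insertion order: [10, 35, 23, 12, 32, 31, 19, 42, 46]
Tree (level-order array): [10, None, 35, 23, 42, 12, 32, None, 46, None, 19, 31]
Compute height bottom-up (empty subtree = -1):
  height(19) = 1 + max(-1, -1) = 0
  height(12) = 1 + max(-1, 0) = 1
  height(31) = 1 + max(-1, -1) = 0
  height(32) = 1 + max(0, -1) = 1
  height(23) = 1 + max(1, 1) = 2
  height(46) = 1 + max(-1, -1) = 0
  height(42) = 1 + max(-1, 0) = 1
  height(35) = 1 + max(2, 1) = 3
  height(10) = 1 + max(-1, 3) = 4
Height = 4


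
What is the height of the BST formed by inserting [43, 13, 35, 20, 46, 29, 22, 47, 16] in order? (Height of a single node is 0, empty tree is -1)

Insertion order: [43, 13, 35, 20, 46, 29, 22, 47, 16]
Tree (level-order array): [43, 13, 46, None, 35, None, 47, 20, None, None, None, 16, 29, None, None, 22]
Compute height bottom-up (empty subtree = -1):
  height(16) = 1 + max(-1, -1) = 0
  height(22) = 1 + max(-1, -1) = 0
  height(29) = 1 + max(0, -1) = 1
  height(20) = 1 + max(0, 1) = 2
  height(35) = 1 + max(2, -1) = 3
  height(13) = 1 + max(-1, 3) = 4
  height(47) = 1 + max(-1, -1) = 0
  height(46) = 1 + max(-1, 0) = 1
  height(43) = 1 + max(4, 1) = 5
Height = 5


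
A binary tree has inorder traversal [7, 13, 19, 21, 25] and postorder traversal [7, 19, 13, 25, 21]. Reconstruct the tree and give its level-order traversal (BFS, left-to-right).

Inorder:   [7, 13, 19, 21, 25]
Postorder: [7, 19, 13, 25, 21]
Algorithm: postorder visits root last, so walk postorder right-to-left;
each value is the root of the current inorder slice — split it at that
value, recurse on the right subtree first, then the left.
Recursive splits:
  root=21; inorder splits into left=[7, 13, 19], right=[25]
  root=25; inorder splits into left=[], right=[]
  root=13; inorder splits into left=[7], right=[19]
  root=19; inorder splits into left=[], right=[]
  root=7; inorder splits into left=[], right=[]
Reconstructed level-order: [21, 13, 25, 7, 19]


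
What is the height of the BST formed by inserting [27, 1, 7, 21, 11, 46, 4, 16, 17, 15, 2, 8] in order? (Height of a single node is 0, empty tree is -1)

Insertion order: [27, 1, 7, 21, 11, 46, 4, 16, 17, 15, 2, 8]
Tree (level-order array): [27, 1, 46, None, 7, None, None, 4, 21, 2, None, 11, None, None, None, 8, 16, None, None, 15, 17]
Compute height bottom-up (empty subtree = -1):
  height(2) = 1 + max(-1, -1) = 0
  height(4) = 1 + max(0, -1) = 1
  height(8) = 1 + max(-1, -1) = 0
  height(15) = 1 + max(-1, -1) = 0
  height(17) = 1 + max(-1, -1) = 0
  height(16) = 1 + max(0, 0) = 1
  height(11) = 1 + max(0, 1) = 2
  height(21) = 1 + max(2, -1) = 3
  height(7) = 1 + max(1, 3) = 4
  height(1) = 1 + max(-1, 4) = 5
  height(46) = 1 + max(-1, -1) = 0
  height(27) = 1 + max(5, 0) = 6
Height = 6


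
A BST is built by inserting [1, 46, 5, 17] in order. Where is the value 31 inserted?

Starting tree (level order): [1, None, 46, 5, None, None, 17]
Insertion path: 1 -> 46 -> 5 -> 17
Result: insert 31 as right child of 17
Final tree (level order): [1, None, 46, 5, None, None, 17, None, 31]


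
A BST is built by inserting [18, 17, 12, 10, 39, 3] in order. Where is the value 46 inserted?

Starting tree (level order): [18, 17, 39, 12, None, None, None, 10, None, 3]
Insertion path: 18 -> 39
Result: insert 46 as right child of 39
Final tree (level order): [18, 17, 39, 12, None, None, 46, 10, None, None, None, 3]


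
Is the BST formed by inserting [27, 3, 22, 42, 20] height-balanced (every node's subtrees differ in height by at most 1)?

Tree (level-order array): [27, 3, 42, None, 22, None, None, 20]
Definition: a tree is height-balanced if, at every node, |h(left) - h(right)| <= 1 (empty subtree has height -1).
Bottom-up per-node check:
  node 20: h_left=-1, h_right=-1, diff=0 [OK], height=0
  node 22: h_left=0, h_right=-1, diff=1 [OK], height=1
  node 3: h_left=-1, h_right=1, diff=2 [FAIL (|-1-1|=2 > 1)], height=2
  node 42: h_left=-1, h_right=-1, diff=0 [OK], height=0
  node 27: h_left=2, h_right=0, diff=2 [FAIL (|2-0|=2 > 1)], height=3
Node 3 violates the condition: |-1 - 1| = 2 > 1.
Result: Not balanced


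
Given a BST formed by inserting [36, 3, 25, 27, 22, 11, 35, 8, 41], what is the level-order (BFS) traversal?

Tree insertion order: [36, 3, 25, 27, 22, 11, 35, 8, 41]
Tree (level-order array): [36, 3, 41, None, 25, None, None, 22, 27, 11, None, None, 35, 8]
BFS from the root, enqueuing left then right child of each popped node:
  queue [36] -> pop 36, enqueue [3, 41], visited so far: [36]
  queue [3, 41] -> pop 3, enqueue [25], visited so far: [36, 3]
  queue [41, 25] -> pop 41, enqueue [none], visited so far: [36, 3, 41]
  queue [25] -> pop 25, enqueue [22, 27], visited so far: [36, 3, 41, 25]
  queue [22, 27] -> pop 22, enqueue [11], visited so far: [36, 3, 41, 25, 22]
  queue [27, 11] -> pop 27, enqueue [35], visited so far: [36, 3, 41, 25, 22, 27]
  queue [11, 35] -> pop 11, enqueue [8], visited so far: [36, 3, 41, 25, 22, 27, 11]
  queue [35, 8] -> pop 35, enqueue [none], visited so far: [36, 3, 41, 25, 22, 27, 11, 35]
  queue [8] -> pop 8, enqueue [none], visited so far: [36, 3, 41, 25, 22, 27, 11, 35, 8]
Result: [36, 3, 41, 25, 22, 27, 11, 35, 8]


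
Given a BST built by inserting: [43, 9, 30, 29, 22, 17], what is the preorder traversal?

Tree insertion order: [43, 9, 30, 29, 22, 17]
Tree (level-order array): [43, 9, None, None, 30, 29, None, 22, None, 17]
Preorder traversal: [43, 9, 30, 29, 22, 17]


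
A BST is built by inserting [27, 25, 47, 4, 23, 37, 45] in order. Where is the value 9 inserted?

Starting tree (level order): [27, 25, 47, 4, None, 37, None, None, 23, None, 45]
Insertion path: 27 -> 25 -> 4 -> 23
Result: insert 9 as left child of 23
Final tree (level order): [27, 25, 47, 4, None, 37, None, None, 23, None, 45, 9]


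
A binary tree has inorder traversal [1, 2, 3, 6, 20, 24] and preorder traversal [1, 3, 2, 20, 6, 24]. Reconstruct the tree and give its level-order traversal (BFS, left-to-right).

Inorder:  [1, 2, 3, 6, 20, 24]
Preorder: [1, 3, 2, 20, 6, 24]
Algorithm: preorder visits root first, so consume preorder in order;
for each root, split the current inorder slice at that value into
left-subtree inorder and right-subtree inorder, then recurse.
Recursive splits:
  root=1; inorder splits into left=[], right=[2, 3, 6, 20, 24]
  root=3; inorder splits into left=[2], right=[6, 20, 24]
  root=2; inorder splits into left=[], right=[]
  root=20; inorder splits into left=[6], right=[24]
  root=6; inorder splits into left=[], right=[]
  root=24; inorder splits into left=[], right=[]
Reconstructed level-order: [1, 3, 2, 20, 6, 24]


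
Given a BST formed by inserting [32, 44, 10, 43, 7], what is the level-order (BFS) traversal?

Tree insertion order: [32, 44, 10, 43, 7]
Tree (level-order array): [32, 10, 44, 7, None, 43]
BFS from the root, enqueuing left then right child of each popped node:
  queue [32] -> pop 32, enqueue [10, 44], visited so far: [32]
  queue [10, 44] -> pop 10, enqueue [7], visited so far: [32, 10]
  queue [44, 7] -> pop 44, enqueue [43], visited so far: [32, 10, 44]
  queue [7, 43] -> pop 7, enqueue [none], visited so far: [32, 10, 44, 7]
  queue [43] -> pop 43, enqueue [none], visited so far: [32, 10, 44, 7, 43]
Result: [32, 10, 44, 7, 43]


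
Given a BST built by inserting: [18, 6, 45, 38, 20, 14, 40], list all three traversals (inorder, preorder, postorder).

Tree insertion order: [18, 6, 45, 38, 20, 14, 40]
Tree (level-order array): [18, 6, 45, None, 14, 38, None, None, None, 20, 40]
Inorder (L, root, R): [6, 14, 18, 20, 38, 40, 45]
Preorder (root, L, R): [18, 6, 14, 45, 38, 20, 40]
Postorder (L, R, root): [14, 6, 20, 40, 38, 45, 18]


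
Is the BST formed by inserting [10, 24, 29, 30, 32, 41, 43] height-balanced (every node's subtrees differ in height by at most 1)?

Tree (level-order array): [10, None, 24, None, 29, None, 30, None, 32, None, 41, None, 43]
Definition: a tree is height-balanced if, at every node, |h(left) - h(right)| <= 1 (empty subtree has height -1).
Bottom-up per-node check:
  node 43: h_left=-1, h_right=-1, diff=0 [OK], height=0
  node 41: h_left=-1, h_right=0, diff=1 [OK], height=1
  node 32: h_left=-1, h_right=1, diff=2 [FAIL (|-1-1|=2 > 1)], height=2
  node 30: h_left=-1, h_right=2, diff=3 [FAIL (|-1-2|=3 > 1)], height=3
  node 29: h_left=-1, h_right=3, diff=4 [FAIL (|-1-3|=4 > 1)], height=4
  node 24: h_left=-1, h_right=4, diff=5 [FAIL (|-1-4|=5 > 1)], height=5
  node 10: h_left=-1, h_right=5, diff=6 [FAIL (|-1-5|=6 > 1)], height=6
Node 32 violates the condition: |-1 - 1| = 2 > 1.
Result: Not balanced


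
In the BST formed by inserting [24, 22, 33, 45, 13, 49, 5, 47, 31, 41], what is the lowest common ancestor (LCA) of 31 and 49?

Tree insertion order: [24, 22, 33, 45, 13, 49, 5, 47, 31, 41]
Tree (level-order array): [24, 22, 33, 13, None, 31, 45, 5, None, None, None, 41, 49, None, None, None, None, 47]
In a BST, the LCA of p=31, q=49 is the first node v on the
root-to-leaf path with p <= v <= q (go left if both < v, right if both > v).
Walk from root:
  at 24: both 31 and 49 > 24, go right
  at 33: 31 <= 33 <= 49, this is the LCA
LCA = 33


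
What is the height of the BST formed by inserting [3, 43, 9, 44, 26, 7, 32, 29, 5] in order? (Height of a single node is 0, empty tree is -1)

Insertion order: [3, 43, 9, 44, 26, 7, 32, 29, 5]
Tree (level-order array): [3, None, 43, 9, 44, 7, 26, None, None, 5, None, None, 32, None, None, 29]
Compute height bottom-up (empty subtree = -1):
  height(5) = 1 + max(-1, -1) = 0
  height(7) = 1 + max(0, -1) = 1
  height(29) = 1 + max(-1, -1) = 0
  height(32) = 1 + max(0, -1) = 1
  height(26) = 1 + max(-1, 1) = 2
  height(9) = 1 + max(1, 2) = 3
  height(44) = 1 + max(-1, -1) = 0
  height(43) = 1 + max(3, 0) = 4
  height(3) = 1 + max(-1, 4) = 5
Height = 5


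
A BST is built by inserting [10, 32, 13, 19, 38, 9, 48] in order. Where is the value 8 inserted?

Starting tree (level order): [10, 9, 32, None, None, 13, 38, None, 19, None, 48]
Insertion path: 10 -> 9
Result: insert 8 as left child of 9
Final tree (level order): [10, 9, 32, 8, None, 13, 38, None, None, None, 19, None, 48]


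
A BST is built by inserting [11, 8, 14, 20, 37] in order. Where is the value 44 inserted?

Starting tree (level order): [11, 8, 14, None, None, None, 20, None, 37]
Insertion path: 11 -> 14 -> 20 -> 37
Result: insert 44 as right child of 37
Final tree (level order): [11, 8, 14, None, None, None, 20, None, 37, None, 44]


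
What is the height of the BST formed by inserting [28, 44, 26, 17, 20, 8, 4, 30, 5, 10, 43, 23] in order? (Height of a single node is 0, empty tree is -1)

Insertion order: [28, 44, 26, 17, 20, 8, 4, 30, 5, 10, 43, 23]
Tree (level-order array): [28, 26, 44, 17, None, 30, None, 8, 20, None, 43, 4, 10, None, 23, None, None, None, 5]
Compute height bottom-up (empty subtree = -1):
  height(5) = 1 + max(-1, -1) = 0
  height(4) = 1 + max(-1, 0) = 1
  height(10) = 1 + max(-1, -1) = 0
  height(8) = 1 + max(1, 0) = 2
  height(23) = 1 + max(-1, -1) = 0
  height(20) = 1 + max(-1, 0) = 1
  height(17) = 1 + max(2, 1) = 3
  height(26) = 1 + max(3, -1) = 4
  height(43) = 1 + max(-1, -1) = 0
  height(30) = 1 + max(-1, 0) = 1
  height(44) = 1 + max(1, -1) = 2
  height(28) = 1 + max(4, 2) = 5
Height = 5


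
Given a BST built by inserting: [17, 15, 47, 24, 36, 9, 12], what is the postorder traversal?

Tree insertion order: [17, 15, 47, 24, 36, 9, 12]
Tree (level-order array): [17, 15, 47, 9, None, 24, None, None, 12, None, 36]
Postorder traversal: [12, 9, 15, 36, 24, 47, 17]


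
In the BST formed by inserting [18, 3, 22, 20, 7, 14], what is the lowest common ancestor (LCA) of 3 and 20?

Tree insertion order: [18, 3, 22, 20, 7, 14]
Tree (level-order array): [18, 3, 22, None, 7, 20, None, None, 14]
In a BST, the LCA of p=3, q=20 is the first node v on the
root-to-leaf path with p <= v <= q (go left if both < v, right if both > v).
Walk from root:
  at 18: 3 <= 18 <= 20, this is the LCA
LCA = 18


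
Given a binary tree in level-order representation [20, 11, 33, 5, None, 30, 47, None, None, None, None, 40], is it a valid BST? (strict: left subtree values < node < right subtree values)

Level-order array: [20, 11, 33, 5, None, 30, 47, None, None, None, None, 40]
Validate using subtree bounds (lo, hi): at each node, require lo < value < hi,
then recurse left with hi=value and right with lo=value.
Preorder trace (stopping at first violation):
  at node 20 with bounds (-inf, +inf): OK
  at node 11 with bounds (-inf, 20): OK
  at node 5 with bounds (-inf, 11): OK
  at node 33 with bounds (20, +inf): OK
  at node 30 with bounds (20, 33): OK
  at node 47 with bounds (33, +inf): OK
  at node 40 with bounds (33, 47): OK
No violation found at any node.
Result: Valid BST


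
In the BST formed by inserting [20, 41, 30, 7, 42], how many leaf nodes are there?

Tree built from: [20, 41, 30, 7, 42]
Tree (level-order array): [20, 7, 41, None, None, 30, 42]
Rule: A leaf has 0 children.
Per-node child counts:
  node 20: 2 child(ren)
  node 7: 0 child(ren)
  node 41: 2 child(ren)
  node 30: 0 child(ren)
  node 42: 0 child(ren)
Matching nodes: [7, 30, 42]
Count of leaf nodes: 3


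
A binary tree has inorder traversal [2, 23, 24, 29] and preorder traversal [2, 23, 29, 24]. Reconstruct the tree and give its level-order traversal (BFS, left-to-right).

Inorder:  [2, 23, 24, 29]
Preorder: [2, 23, 29, 24]
Algorithm: preorder visits root first, so consume preorder in order;
for each root, split the current inorder slice at that value into
left-subtree inorder and right-subtree inorder, then recurse.
Recursive splits:
  root=2; inorder splits into left=[], right=[23, 24, 29]
  root=23; inorder splits into left=[], right=[24, 29]
  root=29; inorder splits into left=[24], right=[]
  root=24; inorder splits into left=[], right=[]
Reconstructed level-order: [2, 23, 29, 24]


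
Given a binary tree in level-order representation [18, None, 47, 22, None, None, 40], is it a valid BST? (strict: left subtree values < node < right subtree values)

Level-order array: [18, None, 47, 22, None, None, 40]
Validate using subtree bounds (lo, hi): at each node, require lo < value < hi,
then recurse left with hi=value and right with lo=value.
Preorder trace (stopping at first violation):
  at node 18 with bounds (-inf, +inf): OK
  at node 47 with bounds (18, +inf): OK
  at node 22 with bounds (18, 47): OK
  at node 40 with bounds (22, 47): OK
No violation found at any node.
Result: Valid BST


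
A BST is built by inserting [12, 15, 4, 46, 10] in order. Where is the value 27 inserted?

Starting tree (level order): [12, 4, 15, None, 10, None, 46]
Insertion path: 12 -> 15 -> 46
Result: insert 27 as left child of 46
Final tree (level order): [12, 4, 15, None, 10, None, 46, None, None, 27]


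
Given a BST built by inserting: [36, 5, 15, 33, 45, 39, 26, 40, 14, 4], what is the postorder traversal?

Tree insertion order: [36, 5, 15, 33, 45, 39, 26, 40, 14, 4]
Tree (level-order array): [36, 5, 45, 4, 15, 39, None, None, None, 14, 33, None, 40, None, None, 26]
Postorder traversal: [4, 14, 26, 33, 15, 5, 40, 39, 45, 36]


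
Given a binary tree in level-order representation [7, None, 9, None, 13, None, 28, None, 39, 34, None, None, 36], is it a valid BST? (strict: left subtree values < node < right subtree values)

Level-order array: [7, None, 9, None, 13, None, 28, None, 39, 34, None, None, 36]
Validate using subtree bounds (lo, hi): at each node, require lo < value < hi,
then recurse left with hi=value and right with lo=value.
Preorder trace (stopping at first violation):
  at node 7 with bounds (-inf, +inf): OK
  at node 9 with bounds (7, +inf): OK
  at node 13 with bounds (9, +inf): OK
  at node 28 with bounds (13, +inf): OK
  at node 39 with bounds (28, +inf): OK
  at node 34 with bounds (28, 39): OK
  at node 36 with bounds (34, 39): OK
No violation found at any node.
Result: Valid BST


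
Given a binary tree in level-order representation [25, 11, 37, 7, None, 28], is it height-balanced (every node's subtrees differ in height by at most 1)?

Tree (level-order array): [25, 11, 37, 7, None, 28]
Definition: a tree is height-balanced if, at every node, |h(left) - h(right)| <= 1 (empty subtree has height -1).
Bottom-up per-node check:
  node 7: h_left=-1, h_right=-1, diff=0 [OK], height=0
  node 11: h_left=0, h_right=-1, diff=1 [OK], height=1
  node 28: h_left=-1, h_right=-1, diff=0 [OK], height=0
  node 37: h_left=0, h_right=-1, diff=1 [OK], height=1
  node 25: h_left=1, h_right=1, diff=0 [OK], height=2
All nodes satisfy the balance condition.
Result: Balanced


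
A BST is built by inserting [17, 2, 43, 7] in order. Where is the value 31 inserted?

Starting tree (level order): [17, 2, 43, None, 7]
Insertion path: 17 -> 43
Result: insert 31 as left child of 43
Final tree (level order): [17, 2, 43, None, 7, 31]


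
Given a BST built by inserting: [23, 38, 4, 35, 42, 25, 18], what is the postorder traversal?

Tree insertion order: [23, 38, 4, 35, 42, 25, 18]
Tree (level-order array): [23, 4, 38, None, 18, 35, 42, None, None, 25]
Postorder traversal: [18, 4, 25, 35, 42, 38, 23]


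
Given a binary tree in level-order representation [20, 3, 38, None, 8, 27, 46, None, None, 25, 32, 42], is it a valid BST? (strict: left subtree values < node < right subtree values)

Level-order array: [20, 3, 38, None, 8, 27, 46, None, None, 25, 32, 42]
Validate using subtree bounds (lo, hi): at each node, require lo < value < hi,
then recurse left with hi=value and right with lo=value.
Preorder trace (stopping at first violation):
  at node 20 with bounds (-inf, +inf): OK
  at node 3 with bounds (-inf, 20): OK
  at node 8 with bounds (3, 20): OK
  at node 38 with bounds (20, +inf): OK
  at node 27 with bounds (20, 38): OK
  at node 25 with bounds (20, 27): OK
  at node 32 with bounds (27, 38): OK
  at node 46 with bounds (38, +inf): OK
  at node 42 with bounds (38, 46): OK
No violation found at any node.
Result: Valid BST


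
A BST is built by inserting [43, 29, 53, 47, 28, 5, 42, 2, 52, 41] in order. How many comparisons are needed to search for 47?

Search path for 47: 43 -> 53 -> 47
Found: True
Comparisons: 3


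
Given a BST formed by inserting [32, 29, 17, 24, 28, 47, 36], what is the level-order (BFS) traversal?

Tree insertion order: [32, 29, 17, 24, 28, 47, 36]
Tree (level-order array): [32, 29, 47, 17, None, 36, None, None, 24, None, None, None, 28]
BFS from the root, enqueuing left then right child of each popped node:
  queue [32] -> pop 32, enqueue [29, 47], visited so far: [32]
  queue [29, 47] -> pop 29, enqueue [17], visited so far: [32, 29]
  queue [47, 17] -> pop 47, enqueue [36], visited so far: [32, 29, 47]
  queue [17, 36] -> pop 17, enqueue [24], visited so far: [32, 29, 47, 17]
  queue [36, 24] -> pop 36, enqueue [none], visited so far: [32, 29, 47, 17, 36]
  queue [24] -> pop 24, enqueue [28], visited so far: [32, 29, 47, 17, 36, 24]
  queue [28] -> pop 28, enqueue [none], visited so far: [32, 29, 47, 17, 36, 24, 28]
Result: [32, 29, 47, 17, 36, 24, 28]


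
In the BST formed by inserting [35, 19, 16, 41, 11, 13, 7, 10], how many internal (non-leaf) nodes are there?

Tree built from: [35, 19, 16, 41, 11, 13, 7, 10]
Tree (level-order array): [35, 19, 41, 16, None, None, None, 11, None, 7, 13, None, 10]
Rule: An internal node has at least one child.
Per-node child counts:
  node 35: 2 child(ren)
  node 19: 1 child(ren)
  node 16: 1 child(ren)
  node 11: 2 child(ren)
  node 7: 1 child(ren)
  node 10: 0 child(ren)
  node 13: 0 child(ren)
  node 41: 0 child(ren)
Matching nodes: [35, 19, 16, 11, 7]
Count of internal (non-leaf) nodes: 5


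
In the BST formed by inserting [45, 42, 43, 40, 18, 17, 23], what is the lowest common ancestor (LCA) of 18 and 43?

Tree insertion order: [45, 42, 43, 40, 18, 17, 23]
Tree (level-order array): [45, 42, None, 40, 43, 18, None, None, None, 17, 23]
In a BST, the LCA of p=18, q=43 is the first node v on the
root-to-leaf path with p <= v <= q (go left if both < v, right if both > v).
Walk from root:
  at 45: both 18 and 43 < 45, go left
  at 42: 18 <= 42 <= 43, this is the LCA
LCA = 42


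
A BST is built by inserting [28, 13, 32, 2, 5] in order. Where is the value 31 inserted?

Starting tree (level order): [28, 13, 32, 2, None, None, None, None, 5]
Insertion path: 28 -> 32
Result: insert 31 as left child of 32
Final tree (level order): [28, 13, 32, 2, None, 31, None, None, 5]


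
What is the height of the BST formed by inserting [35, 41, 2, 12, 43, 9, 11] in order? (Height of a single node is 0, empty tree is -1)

Insertion order: [35, 41, 2, 12, 43, 9, 11]
Tree (level-order array): [35, 2, 41, None, 12, None, 43, 9, None, None, None, None, 11]
Compute height bottom-up (empty subtree = -1):
  height(11) = 1 + max(-1, -1) = 0
  height(9) = 1 + max(-1, 0) = 1
  height(12) = 1 + max(1, -1) = 2
  height(2) = 1 + max(-1, 2) = 3
  height(43) = 1 + max(-1, -1) = 0
  height(41) = 1 + max(-1, 0) = 1
  height(35) = 1 + max(3, 1) = 4
Height = 4


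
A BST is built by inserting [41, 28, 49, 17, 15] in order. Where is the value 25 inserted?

Starting tree (level order): [41, 28, 49, 17, None, None, None, 15]
Insertion path: 41 -> 28 -> 17
Result: insert 25 as right child of 17
Final tree (level order): [41, 28, 49, 17, None, None, None, 15, 25]


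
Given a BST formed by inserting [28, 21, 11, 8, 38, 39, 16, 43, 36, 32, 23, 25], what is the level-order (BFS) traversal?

Tree insertion order: [28, 21, 11, 8, 38, 39, 16, 43, 36, 32, 23, 25]
Tree (level-order array): [28, 21, 38, 11, 23, 36, 39, 8, 16, None, 25, 32, None, None, 43]
BFS from the root, enqueuing left then right child of each popped node:
  queue [28] -> pop 28, enqueue [21, 38], visited so far: [28]
  queue [21, 38] -> pop 21, enqueue [11, 23], visited so far: [28, 21]
  queue [38, 11, 23] -> pop 38, enqueue [36, 39], visited so far: [28, 21, 38]
  queue [11, 23, 36, 39] -> pop 11, enqueue [8, 16], visited so far: [28, 21, 38, 11]
  queue [23, 36, 39, 8, 16] -> pop 23, enqueue [25], visited so far: [28, 21, 38, 11, 23]
  queue [36, 39, 8, 16, 25] -> pop 36, enqueue [32], visited so far: [28, 21, 38, 11, 23, 36]
  queue [39, 8, 16, 25, 32] -> pop 39, enqueue [43], visited so far: [28, 21, 38, 11, 23, 36, 39]
  queue [8, 16, 25, 32, 43] -> pop 8, enqueue [none], visited so far: [28, 21, 38, 11, 23, 36, 39, 8]
  queue [16, 25, 32, 43] -> pop 16, enqueue [none], visited so far: [28, 21, 38, 11, 23, 36, 39, 8, 16]
  queue [25, 32, 43] -> pop 25, enqueue [none], visited so far: [28, 21, 38, 11, 23, 36, 39, 8, 16, 25]
  queue [32, 43] -> pop 32, enqueue [none], visited so far: [28, 21, 38, 11, 23, 36, 39, 8, 16, 25, 32]
  queue [43] -> pop 43, enqueue [none], visited so far: [28, 21, 38, 11, 23, 36, 39, 8, 16, 25, 32, 43]
Result: [28, 21, 38, 11, 23, 36, 39, 8, 16, 25, 32, 43]


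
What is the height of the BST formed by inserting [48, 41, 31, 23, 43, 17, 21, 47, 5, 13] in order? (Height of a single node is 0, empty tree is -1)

Insertion order: [48, 41, 31, 23, 43, 17, 21, 47, 5, 13]
Tree (level-order array): [48, 41, None, 31, 43, 23, None, None, 47, 17, None, None, None, 5, 21, None, 13]
Compute height bottom-up (empty subtree = -1):
  height(13) = 1 + max(-1, -1) = 0
  height(5) = 1 + max(-1, 0) = 1
  height(21) = 1 + max(-1, -1) = 0
  height(17) = 1 + max(1, 0) = 2
  height(23) = 1 + max(2, -1) = 3
  height(31) = 1 + max(3, -1) = 4
  height(47) = 1 + max(-1, -1) = 0
  height(43) = 1 + max(-1, 0) = 1
  height(41) = 1 + max(4, 1) = 5
  height(48) = 1 + max(5, -1) = 6
Height = 6


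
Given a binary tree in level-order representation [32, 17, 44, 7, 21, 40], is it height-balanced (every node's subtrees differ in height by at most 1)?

Tree (level-order array): [32, 17, 44, 7, 21, 40]
Definition: a tree is height-balanced if, at every node, |h(left) - h(right)| <= 1 (empty subtree has height -1).
Bottom-up per-node check:
  node 7: h_left=-1, h_right=-1, diff=0 [OK], height=0
  node 21: h_left=-1, h_right=-1, diff=0 [OK], height=0
  node 17: h_left=0, h_right=0, diff=0 [OK], height=1
  node 40: h_left=-1, h_right=-1, diff=0 [OK], height=0
  node 44: h_left=0, h_right=-1, diff=1 [OK], height=1
  node 32: h_left=1, h_right=1, diff=0 [OK], height=2
All nodes satisfy the balance condition.
Result: Balanced


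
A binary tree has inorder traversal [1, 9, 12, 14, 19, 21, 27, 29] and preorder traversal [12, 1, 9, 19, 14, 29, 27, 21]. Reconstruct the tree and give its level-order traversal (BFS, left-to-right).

Inorder:  [1, 9, 12, 14, 19, 21, 27, 29]
Preorder: [12, 1, 9, 19, 14, 29, 27, 21]
Algorithm: preorder visits root first, so consume preorder in order;
for each root, split the current inorder slice at that value into
left-subtree inorder and right-subtree inorder, then recurse.
Recursive splits:
  root=12; inorder splits into left=[1, 9], right=[14, 19, 21, 27, 29]
  root=1; inorder splits into left=[], right=[9]
  root=9; inorder splits into left=[], right=[]
  root=19; inorder splits into left=[14], right=[21, 27, 29]
  root=14; inorder splits into left=[], right=[]
  root=29; inorder splits into left=[21, 27], right=[]
  root=27; inorder splits into left=[21], right=[]
  root=21; inorder splits into left=[], right=[]
Reconstructed level-order: [12, 1, 19, 9, 14, 29, 27, 21]


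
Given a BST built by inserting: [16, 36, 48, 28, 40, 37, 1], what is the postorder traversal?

Tree insertion order: [16, 36, 48, 28, 40, 37, 1]
Tree (level-order array): [16, 1, 36, None, None, 28, 48, None, None, 40, None, 37]
Postorder traversal: [1, 28, 37, 40, 48, 36, 16]


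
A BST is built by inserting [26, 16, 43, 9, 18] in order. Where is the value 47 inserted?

Starting tree (level order): [26, 16, 43, 9, 18]
Insertion path: 26 -> 43
Result: insert 47 as right child of 43
Final tree (level order): [26, 16, 43, 9, 18, None, 47]


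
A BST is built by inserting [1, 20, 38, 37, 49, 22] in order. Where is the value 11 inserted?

Starting tree (level order): [1, None, 20, None, 38, 37, 49, 22]
Insertion path: 1 -> 20
Result: insert 11 as left child of 20
Final tree (level order): [1, None, 20, 11, 38, None, None, 37, 49, 22]


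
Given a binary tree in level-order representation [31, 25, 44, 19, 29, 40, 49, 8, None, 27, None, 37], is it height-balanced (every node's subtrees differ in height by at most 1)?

Tree (level-order array): [31, 25, 44, 19, 29, 40, 49, 8, None, 27, None, 37]
Definition: a tree is height-balanced if, at every node, |h(left) - h(right)| <= 1 (empty subtree has height -1).
Bottom-up per-node check:
  node 8: h_left=-1, h_right=-1, diff=0 [OK], height=0
  node 19: h_left=0, h_right=-1, diff=1 [OK], height=1
  node 27: h_left=-1, h_right=-1, diff=0 [OK], height=0
  node 29: h_left=0, h_right=-1, diff=1 [OK], height=1
  node 25: h_left=1, h_right=1, diff=0 [OK], height=2
  node 37: h_left=-1, h_right=-1, diff=0 [OK], height=0
  node 40: h_left=0, h_right=-1, diff=1 [OK], height=1
  node 49: h_left=-1, h_right=-1, diff=0 [OK], height=0
  node 44: h_left=1, h_right=0, diff=1 [OK], height=2
  node 31: h_left=2, h_right=2, diff=0 [OK], height=3
All nodes satisfy the balance condition.
Result: Balanced


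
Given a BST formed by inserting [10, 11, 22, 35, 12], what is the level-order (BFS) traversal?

Tree insertion order: [10, 11, 22, 35, 12]
Tree (level-order array): [10, None, 11, None, 22, 12, 35]
BFS from the root, enqueuing left then right child of each popped node:
  queue [10] -> pop 10, enqueue [11], visited so far: [10]
  queue [11] -> pop 11, enqueue [22], visited so far: [10, 11]
  queue [22] -> pop 22, enqueue [12, 35], visited so far: [10, 11, 22]
  queue [12, 35] -> pop 12, enqueue [none], visited so far: [10, 11, 22, 12]
  queue [35] -> pop 35, enqueue [none], visited so far: [10, 11, 22, 12, 35]
Result: [10, 11, 22, 12, 35]


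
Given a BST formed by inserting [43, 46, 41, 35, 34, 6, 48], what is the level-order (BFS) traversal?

Tree insertion order: [43, 46, 41, 35, 34, 6, 48]
Tree (level-order array): [43, 41, 46, 35, None, None, 48, 34, None, None, None, 6]
BFS from the root, enqueuing left then right child of each popped node:
  queue [43] -> pop 43, enqueue [41, 46], visited so far: [43]
  queue [41, 46] -> pop 41, enqueue [35], visited so far: [43, 41]
  queue [46, 35] -> pop 46, enqueue [48], visited so far: [43, 41, 46]
  queue [35, 48] -> pop 35, enqueue [34], visited so far: [43, 41, 46, 35]
  queue [48, 34] -> pop 48, enqueue [none], visited so far: [43, 41, 46, 35, 48]
  queue [34] -> pop 34, enqueue [6], visited so far: [43, 41, 46, 35, 48, 34]
  queue [6] -> pop 6, enqueue [none], visited so far: [43, 41, 46, 35, 48, 34, 6]
Result: [43, 41, 46, 35, 48, 34, 6]


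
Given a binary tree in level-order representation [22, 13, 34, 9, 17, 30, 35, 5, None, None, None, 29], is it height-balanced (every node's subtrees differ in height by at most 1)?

Tree (level-order array): [22, 13, 34, 9, 17, 30, 35, 5, None, None, None, 29]
Definition: a tree is height-balanced if, at every node, |h(left) - h(right)| <= 1 (empty subtree has height -1).
Bottom-up per-node check:
  node 5: h_left=-1, h_right=-1, diff=0 [OK], height=0
  node 9: h_left=0, h_right=-1, diff=1 [OK], height=1
  node 17: h_left=-1, h_right=-1, diff=0 [OK], height=0
  node 13: h_left=1, h_right=0, diff=1 [OK], height=2
  node 29: h_left=-1, h_right=-1, diff=0 [OK], height=0
  node 30: h_left=0, h_right=-1, diff=1 [OK], height=1
  node 35: h_left=-1, h_right=-1, diff=0 [OK], height=0
  node 34: h_left=1, h_right=0, diff=1 [OK], height=2
  node 22: h_left=2, h_right=2, diff=0 [OK], height=3
All nodes satisfy the balance condition.
Result: Balanced


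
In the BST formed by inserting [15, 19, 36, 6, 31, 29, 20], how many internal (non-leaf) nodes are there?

Tree built from: [15, 19, 36, 6, 31, 29, 20]
Tree (level-order array): [15, 6, 19, None, None, None, 36, 31, None, 29, None, 20]
Rule: An internal node has at least one child.
Per-node child counts:
  node 15: 2 child(ren)
  node 6: 0 child(ren)
  node 19: 1 child(ren)
  node 36: 1 child(ren)
  node 31: 1 child(ren)
  node 29: 1 child(ren)
  node 20: 0 child(ren)
Matching nodes: [15, 19, 36, 31, 29]
Count of internal (non-leaf) nodes: 5


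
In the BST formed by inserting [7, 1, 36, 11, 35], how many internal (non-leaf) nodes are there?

Tree built from: [7, 1, 36, 11, 35]
Tree (level-order array): [7, 1, 36, None, None, 11, None, None, 35]
Rule: An internal node has at least one child.
Per-node child counts:
  node 7: 2 child(ren)
  node 1: 0 child(ren)
  node 36: 1 child(ren)
  node 11: 1 child(ren)
  node 35: 0 child(ren)
Matching nodes: [7, 36, 11]
Count of internal (non-leaf) nodes: 3


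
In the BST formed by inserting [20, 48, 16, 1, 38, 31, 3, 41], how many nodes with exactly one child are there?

Tree built from: [20, 48, 16, 1, 38, 31, 3, 41]
Tree (level-order array): [20, 16, 48, 1, None, 38, None, None, 3, 31, 41]
Rule: These are nodes with exactly 1 non-null child.
Per-node child counts:
  node 20: 2 child(ren)
  node 16: 1 child(ren)
  node 1: 1 child(ren)
  node 3: 0 child(ren)
  node 48: 1 child(ren)
  node 38: 2 child(ren)
  node 31: 0 child(ren)
  node 41: 0 child(ren)
Matching nodes: [16, 1, 48]
Count of nodes with exactly one child: 3


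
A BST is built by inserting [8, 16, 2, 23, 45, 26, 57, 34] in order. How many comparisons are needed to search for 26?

Search path for 26: 8 -> 16 -> 23 -> 45 -> 26
Found: True
Comparisons: 5


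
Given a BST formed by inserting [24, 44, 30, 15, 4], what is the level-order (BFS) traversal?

Tree insertion order: [24, 44, 30, 15, 4]
Tree (level-order array): [24, 15, 44, 4, None, 30]
BFS from the root, enqueuing left then right child of each popped node:
  queue [24] -> pop 24, enqueue [15, 44], visited so far: [24]
  queue [15, 44] -> pop 15, enqueue [4], visited so far: [24, 15]
  queue [44, 4] -> pop 44, enqueue [30], visited so far: [24, 15, 44]
  queue [4, 30] -> pop 4, enqueue [none], visited so far: [24, 15, 44, 4]
  queue [30] -> pop 30, enqueue [none], visited so far: [24, 15, 44, 4, 30]
Result: [24, 15, 44, 4, 30]


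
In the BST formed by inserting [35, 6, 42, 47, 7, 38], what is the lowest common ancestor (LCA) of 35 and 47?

Tree insertion order: [35, 6, 42, 47, 7, 38]
Tree (level-order array): [35, 6, 42, None, 7, 38, 47]
In a BST, the LCA of p=35, q=47 is the first node v on the
root-to-leaf path with p <= v <= q (go left if both < v, right if both > v).
Walk from root:
  at 35: 35 <= 35 <= 47, this is the LCA
LCA = 35


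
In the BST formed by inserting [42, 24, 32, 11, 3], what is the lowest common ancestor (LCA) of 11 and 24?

Tree insertion order: [42, 24, 32, 11, 3]
Tree (level-order array): [42, 24, None, 11, 32, 3]
In a BST, the LCA of p=11, q=24 is the first node v on the
root-to-leaf path with p <= v <= q (go left if both < v, right if both > v).
Walk from root:
  at 42: both 11 and 24 < 42, go left
  at 24: 11 <= 24 <= 24, this is the LCA
LCA = 24


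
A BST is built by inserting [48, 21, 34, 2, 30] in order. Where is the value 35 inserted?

Starting tree (level order): [48, 21, None, 2, 34, None, None, 30]
Insertion path: 48 -> 21 -> 34
Result: insert 35 as right child of 34
Final tree (level order): [48, 21, None, 2, 34, None, None, 30, 35]


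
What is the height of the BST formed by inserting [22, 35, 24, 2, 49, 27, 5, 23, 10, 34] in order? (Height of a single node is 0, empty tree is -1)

Insertion order: [22, 35, 24, 2, 49, 27, 5, 23, 10, 34]
Tree (level-order array): [22, 2, 35, None, 5, 24, 49, None, 10, 23, 27, None, None, None, None, None, None, None, 34]
Compute height bottom-up (empty subtree = -1):
  height(10) = 1 + max(-1, -1) = 0
  height(5) = 1 + max(-1, 0) = 1
  height(2) = 1 + max(-1, 1) = 2
  height(23) = 1 + max(-1, -1) = 0
  height(34) = 1 + max(-1, -1) = 0
  height(27) = 1 + max(-1, 0) = 1
  height(24) = 1 + max(0, 1) = 2
  height(49) = 1 + max(-1, -1) = 0
  height(35) = 1 + max(2, 0) = 3
  height(22) = 1 + max(2, 3) = 4
Height = 4


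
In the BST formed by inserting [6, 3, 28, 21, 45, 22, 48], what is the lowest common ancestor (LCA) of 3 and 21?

Tree insertion order: [6, 3, 28, 21, 45, 22, 48]
Tree (level-order array): [6, 3, 28, None, None, 21, 45, None, 22, None, 48]
In a BST, the LCA of p=3, q=21 is the first node v on the
root-to-leaf path with p <= v <= q (go left if both < v, right if both > v).
Walk from root:
  at 6: 3 <= 6 <= 21, this is the LCA
LCA = 6


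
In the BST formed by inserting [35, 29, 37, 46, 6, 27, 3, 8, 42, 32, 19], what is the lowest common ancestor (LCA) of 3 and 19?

Tree insertion order: [35, 29, 37, 46, 6, 27, 3, 8, 42, 32, 19]
Tree (level-order array): [35, 29, 37, 6, 32, None, 46, 3, 27, None, None, 42, None, None, None, 8, None, None, None, None, 19]
In a BST, the LCA of p=3, q=19 is the first node v on the
root-to-leaf path with p <= v <= q (go left if both < v, right if both > v).
Walk from root:
  at 35: both 3 and 19 < 35, go left
  at 29: both 3 and 19 < 29, go left
  at 6: 3 <= 6 <= 19, this is the LCA
LCA = 6
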